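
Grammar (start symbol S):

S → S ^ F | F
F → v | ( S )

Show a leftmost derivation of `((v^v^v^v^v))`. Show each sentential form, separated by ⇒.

S ⇒ F ⇒ (S) ⇒ (F) ⇒ ((S)) ⇒ ((S^F)) ⇒ ((S^F^F)) ⇒ ((S^F^F^F)) ⇒ ((S^F^F^F^F)) ⇒ ((F^F^F^F^F)) ⇒ ((v^F^F^F^F)) ⇒ ((v^v^F^F^F)) ⇒ ((v^v^v^F^F)) ⇒ ((v^v^v^v^F)) ⇒ ((v^v^v^v^v))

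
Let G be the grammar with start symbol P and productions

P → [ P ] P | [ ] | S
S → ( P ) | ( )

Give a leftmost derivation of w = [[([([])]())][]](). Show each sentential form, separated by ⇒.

P ⇒ [P]P   [P → [ P ] P]
[P]P ⇒ [[P]P]P   [P → [ P ] P]
[[P]P]P ⇒ [[S]P]P   [P → S]
[[S]P]P ⇒ [[(P)]P]P   [S → ( P )]
[[(P)]P]P ⇒ [[([P]P)]P]P   [P → [ P ] P]
[[([P]P)]P]P ⇒ [[([S]P)]P]P   [P → S]
[[([S]P)]P]P ⇒ [[([(P)]P)]P]P   [S → ( P )]
[[([(P)]P)]P]P ⇒ [[([([])]P)]P]P   [P → [ ]]
[[([([])]P)]P]P ⇒ [[([([])]S)]P]P   [P → S]
[[([([])]S)]P]P ⇒ [[([([])]())]P]P   [S → ( )]
[[([([])]())]P]P ⇒ [[([([])]())][]]P   [P → [ ]]
[[([([])]())][]]P ⇒ [[([([])]())][]]S   [P → S]
[[([([])]())][]]S ⇒ [[([([])]())][]]()   [S → ( )]

P⇒[P]P⇒[[P]P]P⇒[[S]P]P⇒[[(P)]P]P⇒[[([P]P)]P]P⇒[[([S]P)]P]P⇒[[([(P)]P)]P]P⇒[[([([])]P)]P]P⇒[[([([])]S)]P]P⇒[[([([])]())]P]P⇒[[([([])]())][]]P⇒[[([([])]())][]]S⇒[[([([])]())][]]()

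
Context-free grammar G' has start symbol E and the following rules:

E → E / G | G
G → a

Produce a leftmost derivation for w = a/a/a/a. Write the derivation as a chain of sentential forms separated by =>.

E => E/G   [E → E / G]
E/G => E/G/G   [E → E / G]
E/G/G => E/G/G/G   [E → E / G]
E/G/G/G => G/G/G/G   [E → G]
G/G/G/G => a/G/G/G   [G → a]
a/G/G/G => a/a/G/G   [G → a]
a/a/G/G => a/a/a/G   [G → a]
a/a/a/G => a/a/a/a   [G → a]

E => E/G => E/G/G => E/G/G/G => G/G/G/G => a/G/G/G => a/a/G/G => a/a/a/G => a/a/a/a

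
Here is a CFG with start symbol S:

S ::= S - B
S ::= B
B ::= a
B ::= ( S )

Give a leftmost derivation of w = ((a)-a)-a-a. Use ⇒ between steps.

S ⇒ S-B ⇒ S-B-B ⇒ B-B-B ⇒ (S)-B-B ⇒ (S-B)-B-B ⇒ (B-B)-B-B ⇒ ((S)-B)-B-B ⇒ ((B)-B)-B-B ⇒ ((a)-B)-B-B ⇒ ((a)-a)-B-B ⇒ ((a)-a)-a-B ⇒ ((a)-a)-a-a

S ⇒ S-B   [S ::= S - B]
S-B ⇒ S-B-B   [S ::= S - B]
S-B-B ⇒ B-B-B   [S ::= B]
B-B-B ⇒ (S)-B-B   [B ::= ( S )]
(S)-B-B ⇒ (S-B)-B-B   [S ::= S - B]
(S-B)-B-B ⇒ (B-B)-B-B   [S ::= B]
(B-B)-B-B ⇒ ((S)-B)-B-B   [B ::= ( S )]
((S)-B)-B-B ⇒ ((B)-B)-B-B   [S ::= B]
((B)-B)-B-B ⇒ ((a)-B)-B-B   [B ::= a]
((a)-B)-B-B ⇒ ((a)-a)-B-B   [B ::= a]
((a)-a)-B-B ⇒ ((a)-a)-a-B   [B ::= a]
((a)-a)-a-B ⇒ ((a)-a)-a-a   [B ::= a]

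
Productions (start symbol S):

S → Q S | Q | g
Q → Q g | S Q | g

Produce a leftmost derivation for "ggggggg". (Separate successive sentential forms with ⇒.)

S ⇒ QS ⇒ SQS ⇒ gQS ⇒ gSQS ⇒ gQQS ⇒ ggQS ⇒ gggS ⇒ gggQ ⇒ gggQg ⇒ gggQgg ⇒ gggQggg ⇒ ggggggg

S ⇒ QS   [S → Q S]
QS ⇒ SQS   [Q → S Q]
SQS ⇒ gQS   [S → g]
gQS ⇒ gSQS   [Q → S Q]
gSQS ⇒ gQQS   [S → Q]
gQQS ⇒ ggQS   [Q → g]
ggQS ⇒ gggS   [Q → g]
gggS ⇒ gggQ   [S → Q]
gggQ ⇒ gggQg   [Q → Q g]
gggQg ⇒ gggQgg   [Q → Q g]
gggQgg ⇒ gggQggg   [Q → Q g]
gggQggg ⇒ ggggggg   [Q → g]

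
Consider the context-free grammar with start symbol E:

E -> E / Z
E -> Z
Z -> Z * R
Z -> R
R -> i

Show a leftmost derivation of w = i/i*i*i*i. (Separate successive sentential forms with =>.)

E => E/Z   [E -> E / Z]
E/Z => Z/Z   [E -> Z]
Z/Z => R/Z   [Z -> R]
R/Z => i/Z   [R -> i]
i/Z => i/Z*R   [Z -> Z * R]
i/Z*R => i/Z*R*R   [Z -> Z * R]
i/Z*R*R => i/Z*R*R*R   [Z -> Z * R]
i/Z*R*R*R => i/R*R*R*R   [Z -> R]
i/R*R*R*R => i/i*R*R*R   [R -> i]
i/i*R*R*R => i/i*i*R*R   [R -> i]
i/i*i*R*R => i/i*i*i*R   [R -> i]
i/i*i*i*R => i/i*i*i*i   [R -> i]

E=>E/Z=>Z/Z=>R/Z=>i/Z=>i/Z*R=>i/Z*R*R=>i/Z*R*R*R=>i/R*R*R*R=>i/i*R*R*R=>i/i*i*R*R=>i/i*i*i*R=>i/i*i*i*i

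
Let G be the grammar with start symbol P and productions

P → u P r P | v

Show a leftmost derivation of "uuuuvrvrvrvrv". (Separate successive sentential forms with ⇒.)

P ⇒ uPrP ⇒ uuPrPrP ⇒ uuuPrPrPrP ⇒ uuuuPrPrPrPrP ⇒ uuuuvrPrPrPrP ⇒ uuuuvrvrPrPrP ⇒ uuuuvrvrvrPrP ⇒ uuuuvrvrvrvrP ⇒ uuuuvrvrvrvrv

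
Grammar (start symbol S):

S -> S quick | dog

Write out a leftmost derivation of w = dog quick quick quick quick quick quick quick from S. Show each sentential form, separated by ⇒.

S ⇒ S quick   [S -> S quick]
S quick ⇒ S quick quick   [S -> S quick]
S quick quick ⇒ S quick quick quick   [S -> S quick]
S quick quick quick ⇒ S quick quick quick quick   [S -> S quick]
S quick quick quick quick ⇒ S quick quick quick quick quick   [S -> S quick]
S quick quick quick quick quick ⇒ S quick quick quick quick quick quick   [S -> S quick]
S quick quick quick quick quick quick ⇒ S quick quick quick quick quick quick quick   [S -> S quick]
S quick quick quick quick quick quick quick ⇒ dog quick quick quick quick quick quick quick   [S -> dog]

S ⇒ S quick ⇒ S quick quick ⇒ S quick quick quick ⇒ S quick quick quick quick ⇒ S quick quick quick quick quick ⇒ S quick quick quick quick quick quick ⇒ S quick quick quick quick quick quick quick ⇒ dog quick quick quick quick quick quick quick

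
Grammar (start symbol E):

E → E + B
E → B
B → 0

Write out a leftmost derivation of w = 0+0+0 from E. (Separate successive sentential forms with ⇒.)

E⇒E+B⇒E+B+B⇒B+B+B⇒0+B+B⇒0+0+B⇒0+0+0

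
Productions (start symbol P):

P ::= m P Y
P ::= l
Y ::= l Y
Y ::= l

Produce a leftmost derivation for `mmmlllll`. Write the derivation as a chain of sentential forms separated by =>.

P => mPY => mmPYY => mmmPYYY => mmmlYYY => mmmllYY => mmmlllYY => mmmllllY => mmmlllll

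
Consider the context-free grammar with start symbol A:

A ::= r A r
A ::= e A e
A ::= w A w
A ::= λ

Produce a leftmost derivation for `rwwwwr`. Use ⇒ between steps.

A⇒rAr⇒rwAwr⇒rwwAwwr⇒rwwwwr

A ⇒ rAr   [A ::= r A r]
rAr ⇒ rwAwr   [A ::= w A w]
rwAwr ⇒ rwwAwwr   [A ::= w A w]
rwwAwwr ⇒ rwwwwr   [A ::= λ]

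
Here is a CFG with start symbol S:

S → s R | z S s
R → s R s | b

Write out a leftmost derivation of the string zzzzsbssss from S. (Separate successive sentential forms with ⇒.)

S⇒zSs⇒zzSss⇒zzzSsss⇒zzzzSssss⇒zzzzsRssss⇒zzzzsbssss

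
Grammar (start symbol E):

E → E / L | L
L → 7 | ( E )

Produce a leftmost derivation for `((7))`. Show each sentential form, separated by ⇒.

E⇒L⇒(E)⇒(L)⇒((E))⇒((L))⇒((7))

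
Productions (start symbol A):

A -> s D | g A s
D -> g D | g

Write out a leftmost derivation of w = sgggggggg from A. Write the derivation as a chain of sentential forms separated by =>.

A => sD => sgD => sggD => sgggD => sggggD => sgggggD => sggggggD => sgggggggD => sgggggggg

A => sD   [A -> s D]
sD => sgD   [D -> g D]
sgD => sggD   [D -> g D]
sggD => sgggD   [D -> g D]
sgggD => sggggD   [D -> g D]
sggggD => sgggggD   [D -> g D]
sgggggD => sggggggD   [D -> g D]
sggggggD => sgggggggD   [D -> g D]
sgggggggD => sgggggggg   [D -> g]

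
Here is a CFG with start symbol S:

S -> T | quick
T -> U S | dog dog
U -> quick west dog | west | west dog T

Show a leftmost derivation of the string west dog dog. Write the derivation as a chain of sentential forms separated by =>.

S => T => U S => west S => west T => west dog dog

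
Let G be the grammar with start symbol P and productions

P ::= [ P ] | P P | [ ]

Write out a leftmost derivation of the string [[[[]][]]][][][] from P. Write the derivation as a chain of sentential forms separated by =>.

P=>PP=>PPP=>PPPP=>[P]PPP=>[[P]]PPP=>[[PP]]PPP=>[[[P]P]]PPP=>[[[[]]P]]PPP=>[[[[]][]]]PPP=>[[[[]][]]][]PP=>[[[[]][]]][][]P=>[[[[]][]]][][][]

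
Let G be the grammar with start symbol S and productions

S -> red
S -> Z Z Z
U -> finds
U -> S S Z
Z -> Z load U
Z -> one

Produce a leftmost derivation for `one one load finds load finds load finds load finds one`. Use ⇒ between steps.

S ⇒ Z Z Z   [S -> Z Z Z]
Z Z Z ⇒ one Z Z   [Z -> one]
one Z Z ⇒ one Z load U Z   [Z -> Z load U]
one Z load U Z ⇒ one Z load U load U Z   [Z -> Z load U]
one Z load U load U Z ⇒ one Z load U load U load U Z   [Z -> Z load U]
one Z load U load U load U Z ⇒ one Z load U load U load U load U Z   [Z -> Z load U]
one Z load U load U load U load U Z ⇒ one one load U load U load U load U Z   [Z -> one]
one one load U load U load U load U Z ⇒ one one load finds load U load U load U Z   [U -> finds]
one one load finds load U load U load U Z ⇒ one one load finds load finds load U load U Z   [U -> finds]
one one load finds load finds load U load U Z ⇒ one one load finds load finds load finds load U Z   [U -> finds]
one one load finds load finds load finds load U Z ⇒ one one load finds load finds load finds load finds Z   [U -> finds]
one one load finds load finds load finds load finds Z ⇒ one one load finds load finds load finds load finds one   [Z -> one]

S ⇒ Z Z Z ⇒ one Z Z ⇒ one Z load U Z ⇒ one Z load U load U Z ⇒ one Z load U load U load U Z ⇒ one Z load U load U load U load U Z ⇒ one one load U load U load U load U Z ⇒ one one load finds load U load U load U Z ⇒ one one load finds load finds load U load U Z ⇒ one one load finds load finds load finds load U Z ⇒ one one load finds load finds load finds load finds Z ⇒ one one load finds load finds load finds load finds one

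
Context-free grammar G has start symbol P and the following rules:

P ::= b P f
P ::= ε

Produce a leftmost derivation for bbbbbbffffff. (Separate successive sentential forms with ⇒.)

P ⇒ bPf ⇒ bbPff ⇒ bbbPfff ⇒ bbbbPffff ⇒ bbbbbPfffff ⇒ bbbbbbPffffff ⇒ bbbbbbffffff

P ⇒ bPf   [P ::= b P f]
bPf ⇒ bbPff   [P ::= b P f]
bbPff ⇒ bbbPfff   [P ::= b P f]
bbbPfff ⇒ bbbbPffff   [P ::= b P f]
bbbbPffff ⇒ bbbbbPfffff   [P ::= b P f]
bbbbbPfffff ⇒ bbbbbbPffffff   [P ::= b P f]
bbbbbbPffffff ⇒ bbbbbbffffff   [P ::= ε]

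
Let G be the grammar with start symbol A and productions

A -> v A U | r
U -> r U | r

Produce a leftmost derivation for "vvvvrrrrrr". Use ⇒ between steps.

A⇒vAU⇒vvAUU⇒vvvAUUU⇒vvvvAUUUU⇒vvvvrUUUU⇒vvvvrrUUU⇒vvvvrrrUUU⇒vvvvrrrrUU⇒vvvvrrrrrU⇒vvvvrrrrrr

A ⇒ vAU   [A -> v A U]
vAU ⇒ vvAUU   [A -> v A U]
vvAUU ⇒ vvvAUUU   [A -> v A U]
vvvAUUU ⇒ vvvvAUUUU   [A -> v A U]
vvvvAUUUU ⇒ vvvvrUUUU   [A -> r]
vvvvrUUUU ⇒ vvvvrrUUU   [U -> r]
vvvvrrUUU ⇒ vvvvrrrUUU   [U -> r U]
vvvvrrrUUU ⇒ vvvvrrrrUU   [U -> r]
vvvvrrrrUU ⇒ vvvvrrrrrU   [U -> r]
vvvvrrrrrU ⇒ vvvvrrrrrr   [U -> r]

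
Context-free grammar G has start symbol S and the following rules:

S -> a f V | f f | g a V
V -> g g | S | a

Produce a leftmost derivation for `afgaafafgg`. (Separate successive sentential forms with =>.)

S => afV => afS => afgaV => afgaS => afgaafV => afgaafS => afgaafafV => afgaafafgg

S => afV   [S -> a f V]
afV => afS   [V -> S]
afS => afgaV   [S -> g a V]
afgaV => afgaS   [V -> S]
afgaS => afgaafV   [S -> a f V]
afgaafV => afgaafS   [V -> S]
afgaafS => afgaafafV   [S -> a f V]
afgaafafV => afgaafafgg   [V -> g g]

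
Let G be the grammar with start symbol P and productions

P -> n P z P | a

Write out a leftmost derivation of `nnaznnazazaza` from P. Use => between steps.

P => nPzP   [P -> n P z P]
nPzP => nnPzPzP   [P -> n P z P]
nnPzPzP => nnazPzP   [P -> a]
nnazPzP => nnaznPzPzP   [P -> n P z P]
nnaznPzPzP => nnaznnPzPzPzP   [P -> n P z P]
nnaznnPzPzPzP => nnaznnazPzPzP   [P -> a]
nnaznnazPzPzP => nnaznnazazPzP   [P -> a]
nnaznnazazPzP => nnaznnazazazP   [P -> a]
nnaznnazazazP => nnaznnazazaza   [P -> a]

P => nPzP => nnPzPzP => nnazPzP => nnaznPzPzP => nnaznnPzPzPzP => nnaznnazPzPzP => nnaznnazazPzP => nnaznnazazazP => nnaznnazazaza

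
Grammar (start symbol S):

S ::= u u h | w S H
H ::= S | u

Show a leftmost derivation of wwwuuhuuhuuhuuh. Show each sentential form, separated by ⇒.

S ⇒ wSH ⇒ wwSHH ⇒ wwwSHHH ⇒ wwwuuhHHH ⇒ wwwuuhSHH ⇒ wwwuuhuuhHH ⇒ wwwuuhuuhSH ⇒ wwwuuhuuhuuhH ⇒ wwwuuhuuhuuhS ⇒ wwwuuhuuhuuhuuh

S ⇒ wSH   [S ::= w S H]
wSH ⇒ wwSHH   [S ::= w S H]
wwSHH ⇒ wwwSHHH   [S ::= w S H]
wwwSHHH ⇒ wwwuuhHHH   [S ::= u u h]
wwwuuhHHH ⇒ wwwuuhSHH   [H ::= S]
wwwuuhSHH ⇒ wwwuuhuuhHH   [S ::= u u h]
wwwuuhuuhHH ⇒ wwwuuhuuhSH   [H ::= S]
wwwuuhuuhSH ⇒ wwwuuhuuhuuhH   [S ::= u u h]
wwwuuhuuhuuhH ⇒ wwwuuhuuhuuhS   [H ::= S]
wwwuuhuuhuuhS ⇒ wwwuuhuuhuuhuuh   [S ::= u u h]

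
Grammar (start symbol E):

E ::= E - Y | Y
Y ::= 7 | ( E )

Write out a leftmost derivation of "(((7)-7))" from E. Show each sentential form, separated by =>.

E => Y => (E) => (Y) => ((E)) => ((E-Y)) => ((Y-Y)) => (((E)-Y)) => (((Y)-Y)) => (((7)-Y)) => (((7)-7))

E => Y   [E ::= Y]
Y => (E)   [Y ::= ( E )]
(E) => (Y)   [E ::= Y]
(Y) => ((E))   [Y ::= ( E )]
((E)) => ((E-Y))   [E ::= E - Y]
((E-Y)) => ((Y-Y))   [E ::= Y]
((Y-Y)) => (((E)-Y))   [Y ::= ( E )]
(((E)-Y)) => (((Y)-Y))   [E ::= Y]
(((Y)-Y)) => (((7)-Y))   [Y ::= 7]
(((7)-Y)) => (((7)-7))   [Y ::= 7]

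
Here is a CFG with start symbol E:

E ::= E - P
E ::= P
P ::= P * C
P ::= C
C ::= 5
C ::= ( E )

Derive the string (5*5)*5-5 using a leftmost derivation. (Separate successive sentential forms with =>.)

E => E-P => P-P => P*C-P => C*C-P => (E)*C-P => (P)*C-P => (P*C)*C-P => (C*C)*C-P => (5*C)*C-P => (5*5)*C-P => (5*5)*5-P => (5*5)*5-C => (5*5)*5-5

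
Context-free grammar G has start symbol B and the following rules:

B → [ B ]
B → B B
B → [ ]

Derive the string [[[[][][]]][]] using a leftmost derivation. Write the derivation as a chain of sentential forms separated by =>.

B => [B] => [BB] => [[B]B] => [[[B]]B] => [[[BB]]B] => [[[BBB]]B] => [[[[]BB]]B] => [[[[][]B]]B] => [[[[][][]]]B] => [[[[][][]]][]]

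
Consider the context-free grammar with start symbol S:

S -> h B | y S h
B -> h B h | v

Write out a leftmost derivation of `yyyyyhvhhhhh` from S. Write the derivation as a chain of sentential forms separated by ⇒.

S ⇒ ySh ⇒ yyShh ⇒ yyyShhh ⇒ yyyyShhhh ⇒ yyyyyShhhhh ⇒ yyyyyhBhhhhh ⇒ yyyyyhvhhhhh

S ⇒ ySh   [S -> y S h]
ySh ⇒ yyShh   [S -> y S h]
yyShh ⇒ yyyShhh   [S -> y S h]
yyyShhh ⇒ yyyyShhhh   [S -> y S h]
yyyyShhhh ⇒ yyyyyShhhhh   [S -> y S h]
yyyyyShhhhh ⇒ yyyyyhBhhhhh   [S -> h B]
yyyyyhBhhhhh ⇒ yyyyyhvhhhhh   [B -> v]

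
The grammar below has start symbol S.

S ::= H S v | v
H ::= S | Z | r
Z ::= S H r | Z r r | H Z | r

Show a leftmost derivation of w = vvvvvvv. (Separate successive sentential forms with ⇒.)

S ⇒ HSv ⇒ SSv ⇒ HSvSv ⇒ SSvSv ⇒ vSvSv ⇒ vHSvvSv ⇒ vSSvvSv ⇒ vvSvvSv ⇒ vvvvvSv ⇒ vvvvvvv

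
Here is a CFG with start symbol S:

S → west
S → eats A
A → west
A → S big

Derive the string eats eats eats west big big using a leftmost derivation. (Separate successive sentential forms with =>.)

S => eats A => eats S big => eats eats A big => eats eats S big big => eats eats eats A big big => eats eats eats west big big

S => eats A   [S → eats A]
eats A => eats S big   [A → S big]
eats S big => eats eats A big   [S → eats A]
eats eats A big => eats eats S big big   [A → S big]
eats eats S big big => eats eats eats A big big   [S → eats A]
eats eats eats A big big => eats eats eats west big big   [A → west]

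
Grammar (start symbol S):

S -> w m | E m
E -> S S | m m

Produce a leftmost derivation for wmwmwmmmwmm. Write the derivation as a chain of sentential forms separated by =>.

S => Em   [S -> E m]
Em => SSm   [E -> S S]
SSm => EmSm   [S -> E m]
EmSm => SSmSm   [E -> S S]
SSmSm => wmSmSm   [S -> w m]
wmSmSm => wmEmmSm   [S -> E m]
wmEmmSm => wmSSmmSm   [E -> S S]
wmSSmmSm => wmwmSmmSm   [S -> w m]
wmwmSmmSm => wmwmwmmmSm   [S -> w m]
wmwmwmmmSm => wmwmwmmmwmm   [S -> w m]

S=>Em=>SSm=>EmSm=>SSmSm=>wmSmSm=>wmEmmSm=>wmSSmmSm=>wmwmSmmSm=>wmwmwmmmSm=>wmwmwmmmwmm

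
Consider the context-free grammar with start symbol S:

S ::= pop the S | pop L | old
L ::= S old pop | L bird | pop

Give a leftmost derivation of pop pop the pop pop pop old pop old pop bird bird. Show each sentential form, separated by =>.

S => pop L => pop L bird => pop L bird bird => pop S old pop bird bird => pop pop the S old pop bird bird => pop pop the pop L old pop bird bird => pop pop the pop S old pop old pop bird bird => pop pop the pop pop L old pop old pop bird bird => pop pop the pop pop pop old pop old pop bird bird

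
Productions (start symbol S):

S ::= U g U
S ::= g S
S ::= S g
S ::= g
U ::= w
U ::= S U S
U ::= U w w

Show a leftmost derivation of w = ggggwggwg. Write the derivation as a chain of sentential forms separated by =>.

S => Sg => UgUg => SUSgUg => SgUSgUg => SggUSgUg => SgggUSgUg => ggggUSgUg => ggggwSgUg => ggggwggUg => ggggwggwg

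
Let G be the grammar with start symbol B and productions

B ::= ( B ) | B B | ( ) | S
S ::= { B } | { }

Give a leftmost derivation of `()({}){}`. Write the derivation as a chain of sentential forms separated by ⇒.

B ⇒ BB ⇒ BBB ⇒ ()BB ⇒ ()(B)B ⇒ ()(S)B ⇒ ()({})B ⇒ ()({})S ⇒ ()({}){}

B ⇒ BB   [B ::= B B]
BB ⇒ BBB   [B ::= B B]
BBB ⇒ ()BB   [B ::= ( )]
()BB ⇒ ()(B)B   [B ::= ( B )]
()(B)B ⇒ ()(S)B   [B ::= S]
()(S)B ⇒ ()({})B   [S ::= { }]
()({})B ⇒ ()({})S   [B ::= S]
()({})S ⇒ ()({}){}   [S ::= { }]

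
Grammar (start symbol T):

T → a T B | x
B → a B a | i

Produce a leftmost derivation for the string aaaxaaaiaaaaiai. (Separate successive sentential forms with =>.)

T => aTB   [T → a T B]
aTB => aaTBB   [T → a T B]
aaTBB => aaaTBBB   [T → a T B]
aaaTBBB => aaaxBBB   [T → x]
aaaxBBB => aaaxaBaBB   [B → a B a]
aaaxaBaBB => aaaxaaBaaBB   [B → a B a]
aaaxaaBaaBB => aaaxaaaBaaaBB   [B → a B a]
aaaxaaaBaaaBB => aaaxaaaiaaaBB   [B → i]
aaaxaaaiaaaBB => aaaxaaaiaaaaBaB   [B → a B a]
aaaxaaaiaaaaBaB => aaaxaaaiaaaaiaB   [B → i]
aaaxaaaiaaaaiaB => aaaxaaaiaaaaiai   [B → i]

T=>aTB=>aaTBB=>aaaTBBB=>aaaxBBB=>aaaxaBaBB=>aaaxaaBaaBB=>aaaxaaaBaaaBB=>aaaxaaaiaaaBB=>aaaxaaaiaaaaBaB=>aaaxaaaiaaaaiaB=>aaaxaaaiaaaaiai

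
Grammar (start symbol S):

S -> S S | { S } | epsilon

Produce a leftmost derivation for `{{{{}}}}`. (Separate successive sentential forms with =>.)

S => SS => SSS => {S}SS => {{S}}SS => {{{S}}}SS => {{{{S}}}}SS => {{{{}}}}SS => {{{{}}}}S => {{{{}}}}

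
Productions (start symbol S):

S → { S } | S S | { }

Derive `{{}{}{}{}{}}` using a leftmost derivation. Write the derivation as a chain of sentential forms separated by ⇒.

S ⇒ {S}   [S → { S }]
{S} ⇒ {SS}   [S → S S]
{SS} ⇒ {SSS}   [S → S S]
{SSS} ⇒ {SSSS}   [S → S S]
{SSSS} ⇒ {SSSSS}   [S → S S]
{SSSSS} ⇒ {{}SSSS}   [S → { }]
{{}SSSS} ⇒ {{}{}SSS}   [S → { }]
{{}{}SSS} ⇒ {{}{}{}SS}   [S → { }]
{{}{}{}SS} ⇒ {{}{}{}{}S}   [S → { }]
{{}{}{}{}S} ⇒ {{}{}{}{}{}}   [S → { }]

S ⇒ {S} ⇒ {SS} ⇒ {SSS} ⇒ {SSSS} ⇒ {SSSSS} ⇒ {{}SSSS} ⇒ {{}{}SSS} ⇒ {{}{}{}SS} ⇒ {{}{}{}{}S} ⇒ {{}{}{}{}{}}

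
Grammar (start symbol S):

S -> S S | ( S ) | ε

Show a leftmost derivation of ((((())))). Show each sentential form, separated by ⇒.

S ⇒ (S) ⇒ ((S)) ⇒ (((S))) ⇒ (((SS))) ⇒ (((SSS))) ⇒ ((((S)SS))) ⇒ (((((S))SS))) ⇒ ((((())SS))) ⇒ ((((())S))) ⇒ ((((()))))

S ⇒ (S)   [S -> ( S )]
(S) ⇒ ((S))   [S -> ( S )]
((S)) ⇒ (((S)))   [S -> ( S )]
(((S))) ⇒ (((SS)))   [S -> S S]
(((SS))) ⇒ (((SSS)))   [S -> S S]
(((SSS))) ⇒ ((((S)SS)))   [S -> ( S )]
((((S)SS))) ⇒ (((((S))SS)))   [S -> ( S )]
(((((S))SS))) ⇒ ((((())SS)))   [S -> ε]
((((())SS))) ⇒ ((((())S)))   [S -> ε]
((((())S))) ⇒ ((((()))))   [S -> ε]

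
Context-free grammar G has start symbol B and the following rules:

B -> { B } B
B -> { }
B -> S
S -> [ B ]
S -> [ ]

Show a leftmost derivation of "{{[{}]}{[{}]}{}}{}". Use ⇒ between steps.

B⇒{B}B⇒{{B}B}B⇒{{S}B}B⇒{{[B]}B}B⇒{{[{}]}B}B⇒{{[{}]}{B}B}B⇒{{[{}]}{S}B}B⇒{{[{}]}{[B]}B}B⇒{{[{}]}{[{}]}B}B⇒{{[{}]}{[{}]}{}}B⇒{{[{}]}{[{}]}{}}{}

B ⇒ {B}B   [B -> { B } B]
{B}B ⇒ {{B}B}B   [B -> { B } B]
{{B}B}B ⇒ {{S}B}B   [B -> S]
{{S}B}B ⇒ {{[B]}B}B   [S -> [ B ]]
{{[B]}B}B ⇒ {{[{}]}B}B   [B -> { }]
{{[{}]}B}B ⇒ {{[{}]}{B}B}B   [B -> { B } B]
{{[{}]}{B}B}B ⇒ {{[{}]}{S}B}B   [B -> S]
{{[{}]}{S}B}B ⇒ {{[{}]}{[B]}B}B   [S -> [ B ]]
{{[{}]}{[B]}B}B ⇒ {{[{}]}{[{}]}B}B   [B -> { }]
{{[{}]}{[{}]}B}B ⇒ {{[{}]}{[{}]}{}}B   [B -> { }]
{{[{}]}{[{}]}{}}B ⇒ {{[{}]}{[{}]}{}}{}   [B -> { }]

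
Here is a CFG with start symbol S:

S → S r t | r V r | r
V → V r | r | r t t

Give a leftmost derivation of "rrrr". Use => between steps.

S => rVr => rVrr => rrrr

S => rVr   [S → r V r]
rVr => rVrr   [V → V r]
rVrr => rrrr   [V → r]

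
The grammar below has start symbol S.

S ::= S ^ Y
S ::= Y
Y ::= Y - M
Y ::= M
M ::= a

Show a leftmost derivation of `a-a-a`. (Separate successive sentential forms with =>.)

S => Y => Y-M => Y-M-M => M-M-M => a-M-M => a-a-M => a-a-a

S => Y   [S ::= Y]
Y => Y-M   [Y ::= Y - M]
Y-M => Y-M-M   [Y ::= Y - M]
Y-M-M => M-M-M   [Y ::= M]
M-M-M => a-M-M   [M ::= a]
a-M-M => a-a-M   [M ::= a]
a-a-M => a-a-a   [M ::= a]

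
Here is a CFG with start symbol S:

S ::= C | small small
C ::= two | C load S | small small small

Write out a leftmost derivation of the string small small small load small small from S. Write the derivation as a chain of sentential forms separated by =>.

S => C => C load S => small small small load S => small small small load small small

S => C   [S ::= C]
C => C load S   [C ::= C load S]
C load S => small small small load S   [C ::= small small small]
small small small load S => small small small load small small   [S ::= small small]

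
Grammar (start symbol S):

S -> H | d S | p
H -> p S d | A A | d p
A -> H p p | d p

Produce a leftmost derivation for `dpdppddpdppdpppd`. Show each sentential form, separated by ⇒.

S ⇒ dS ⇒ dH ⇒ dpSd ⇒ dpHd ⇒ dpAAd ⇒ dpdpAd ⇒ dpdpHppd ⇒ dpdpAAppd ⇒ dpdpHppAppd ⇒ dpdppSdppAppd ⇒ dpdppdSdppAppd ⇒ dpdppdHdppAppd ⇒ dpdppddpdppAppd ⇒ dpdppddpdppdpppd

S ⇒ dS   [S -> d S]
dS ⇒ dH   [S -> H]
dH ⇒ dpSd   [H -> p S d]
dpSd ⇒ dpHd   [S -> H]
dpHd ⇒ dpAAd   [H -> A A]
dpAAd ⇒ dpdpAd   [A -> d p]
dpdpAd ⇒ dpdpHppd   [A -> H p p]
dpdpHppd ⇒ dpdpAAppd   [H -> A A]
dpdpAAppd ⇒ dpdpHppAppd   [A -> H p p]
dpdpHppAppd ⇒ dpdppSdppAppd   [H -> p S d]
dpdppSdppAppd ⇒ dpdppdSdppAppd   [S -> d S]
dpdppdSdppAppd ⇒ dpdppdHdppAppd   [S -> H]
dpdppdHdppAppd ⇒ dpdppddpdppAppd   [H -> d p]
dpdppddpdppAppd ⇒ dpdppddpdppdpppd   [A -> d p]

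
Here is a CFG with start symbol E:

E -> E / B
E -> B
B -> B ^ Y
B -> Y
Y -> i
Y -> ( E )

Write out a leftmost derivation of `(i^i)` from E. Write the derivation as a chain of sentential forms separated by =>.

E=>B=>Y=>(E)=>(B)=>(B^Y)=>(Y^Y)=>(i^Y)=>(i^i)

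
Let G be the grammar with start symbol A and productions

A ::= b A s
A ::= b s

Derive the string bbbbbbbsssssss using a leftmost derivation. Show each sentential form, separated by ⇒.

A ⇒ bAs ⇒ bbAss ⇒ bbbAsss ⇒ bbbbAssss ⇒ bbbbbAsssss ⇒ bbbbbbAssssss ⇒ bbbbbbbsssssss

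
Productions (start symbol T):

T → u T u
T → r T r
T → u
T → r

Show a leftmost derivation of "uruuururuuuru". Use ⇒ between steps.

T ⇒ uTu ⇒ urTru ⇒ uruTuru ⇒ uruuTuuru ⇒ uruuuTuuuru ⇒ uruuurTruuuru ⇒ uruuururuuuru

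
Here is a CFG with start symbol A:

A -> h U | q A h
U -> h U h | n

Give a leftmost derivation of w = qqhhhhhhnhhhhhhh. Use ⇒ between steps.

A ⇒ qAh   [A -> q A h]
qAh ⇒ qqAhh   [A -> q A h]
qqAhh ⇒ qqhUhh   [A -> h U]
qqhUhh ⇒ qqhhUhhh   [U -> h U h]
qqhhUhhh ⇒ qqhhhUhhhh   [U -> h U h]
qqhhhUhhhh ⇒ qqhhhhUhhhhh   [U -> h U h]
qqhhhhUhhhhh ⇒ qqhhhhhUhhhhhh   [U -> h U h]
qqhhhhhUhhhhhh ⇒ qqhhhhhhUhhhhhhh   [U -> h U h]
qqhhhhhhUhhhhhhh ⇒ qqhhhhhhnhhhhhhh   [U -> n]

A ⇒ qAh ⇒ qqAhh ⇒ qqhUhh ⇒ qqhhUhhh ⇒ qqhhhUhhhh ⇒ qqhhhhUhhhhh ⇒ qqhhhhhUhhhhhh ⇒ qqhhhhhhUhhhhhhh ⇒ qqhhhhhhnhhhhhhh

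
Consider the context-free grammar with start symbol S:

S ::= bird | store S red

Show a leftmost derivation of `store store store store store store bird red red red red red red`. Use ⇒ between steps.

S ⇒ store S red ⇒ store store S red red ⇒ store store store S red red red ⇒ store store store store S red red red red ⇒ store store store store store S red red red red red ⇒ store store store store store store S red red red red red red ⇒ store store store store store store bird red red red red red red

S ⇒ store S red   [S ::= store S red]
store S red ⇒ store store S red red   [S ::= store S red]
store store S red red ⇒ store store store S red red red   [S ::= store S red]
store store store S red red red ⇒ store store store store S red red red red   [S ::= store S red]
store store store store S red red red red ⇒ store store store store store S red red red red red   [S ::= store S red]
store store store store store S red red red red red ⇒ store store store store store store S red red red red red red   [S ::= store S red]
store store store store store store S red red red red red red ⇒ store store store store store store bird red red red red red red   [S ::= bird]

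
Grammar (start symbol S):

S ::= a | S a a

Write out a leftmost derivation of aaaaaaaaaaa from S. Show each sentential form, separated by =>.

S => Saa   [S ::= S a a]
Saa => Saaaa   [S ::= S a a]
Saaaa => Saaaaaa   [S ::= S a a]
Saaaaaa => Saaaaaaaa   [S ::= S a a]
Saaaaaaaa => Saaaaaaaaaa   [S ::= S a a]
Saaaaaaaaaa => aaaaaaaaaaa   [S ::= a]

S => Saa => Saaaa => Saaaaaa => Saaaaaaaa => Saaaaaaaaaa => aaaaaaaaaaa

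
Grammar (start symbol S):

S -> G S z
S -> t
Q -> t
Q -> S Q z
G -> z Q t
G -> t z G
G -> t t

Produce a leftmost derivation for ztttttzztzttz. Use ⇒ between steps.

S ⇒ GSz   [S -> G S z]
GSz ⇒ zQtSz   [G -> z Q t]
zQtSz ⇒ zSQztSz   [Q -> S Q z]
zSQztSz ⇒ zGSzQztSz   [S -> G S z]
zGSzQztSz ⇒ zttSzQztSz   [G -> t t]
zttSzQztSz ⇒ zttGSzzQztSz   [S -> G S z]
zttGSzzQztSz ⇒ zttttSzzQztSz   [G -> t t]
zttttSzzQztSz ⇒ ztttttzzQztSz   [S -> t]
ztttttzzQztSz ⇒ ztttttzztztSz   [Q -> t]
ztttttzztztSz ⇒ ztttttzztzttz   [S -> t]

S ⇒ GSz ⇒ zQtSz ⇒ zSQztSz ⇒ zGSzQztSz ⇒ zttSzQztSz ⇒ zttGSzzQztSz ⇒ zttttSzzQztSz ⇒ ztttttzzQztSz ⇒ ztttttzztztSz ⇒ ztttttzztzttz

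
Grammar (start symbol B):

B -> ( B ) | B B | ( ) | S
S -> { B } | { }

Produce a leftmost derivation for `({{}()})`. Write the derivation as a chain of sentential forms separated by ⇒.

B ⇒ (B)   [B -> ( B )]
(B) ⇒ (S)   [B -> S]
(S) ⇒ ({B})   [S -> { B }]
({B}) ⇒ ({BB})   [B -> B B]
({BB}) ⇒ ({SB})   [B -> S]
({SB}) ⇒ ({{}B})   [S -> { }]
({{}B}) ⇒ ({{}()})   [B -> ( )]

B ⇒ (B) ⇒ (S) ⇒ ({B}) ⇒ ({BB}) ⇒ ({SB}) ⇒ ({{}B}) ⇒ ({{}()})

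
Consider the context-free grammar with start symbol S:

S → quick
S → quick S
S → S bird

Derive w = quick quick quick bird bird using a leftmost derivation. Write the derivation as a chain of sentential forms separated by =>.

S => quick S => quick S bird => quick quick S bird => quick quick S bird bird => quick quick quick bird bird

S => quick S   [S → quick S]
quick S => quick S bird   [S → S bird]
quick S bird => quick quick S bird   [S → quick S]
quick quick S bird => quick quick S bird bird   [S → S bird]
quick quick S bird bird => quick quick quick bird bird   [S → quick]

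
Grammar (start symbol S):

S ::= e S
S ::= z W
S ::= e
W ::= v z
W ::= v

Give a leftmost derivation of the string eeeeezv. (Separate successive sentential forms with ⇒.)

S ⇒ eS   [S ::= e S]
eS ⇒ eeS   [S ::= e S]
eeS ⇒ eeeS   [S ::= e S]
eeeS ⇒ eeeeS   [S ::= e S]
eeeeS ⇒ eeeeeS   [S ::= e S]
eeeeeS ⇒ eeeeezW   [S ::= z W]
eeeeezW ⇒ eeeeezv   [W ::= v]

S ⇒ eS ⇒ eeS ⇒ eeeS ⇒ eeeeS ⇒ eeeeeS ⇒ eeeeezW ⇒ eeeeezv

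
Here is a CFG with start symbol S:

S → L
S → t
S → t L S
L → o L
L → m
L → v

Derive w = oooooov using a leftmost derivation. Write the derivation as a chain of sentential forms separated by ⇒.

S ⇒ L ⇒ oL ⇒ ooL ⇒ oooL ⇒ ooooL ⇒ oooooL ⇒ ooooooL ⇒ oooooov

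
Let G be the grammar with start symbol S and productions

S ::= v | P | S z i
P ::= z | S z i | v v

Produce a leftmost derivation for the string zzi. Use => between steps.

S => Szi => Pzi => zzi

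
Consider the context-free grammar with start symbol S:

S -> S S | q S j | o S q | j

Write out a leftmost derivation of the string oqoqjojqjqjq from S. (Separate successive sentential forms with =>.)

S=>oSq=>oqSjq=>oqoSqjq=>oqoqSjqjq=>oqoqSSjqjq=>oqoqjSjqjq=>oqoqjoSqjqjq=>oqoqjojqjqjq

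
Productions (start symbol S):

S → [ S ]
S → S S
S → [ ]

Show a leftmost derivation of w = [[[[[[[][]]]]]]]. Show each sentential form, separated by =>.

S => [S] => [[S]] => [[[S]]] => [[[[S]]]] => [[[[[S]]]]] => [[[[[[S]]]]]] => [[[[[[SS]]]]]] => [[[[[[[]S]]]]]] => [[[[[[[][]]]]]]]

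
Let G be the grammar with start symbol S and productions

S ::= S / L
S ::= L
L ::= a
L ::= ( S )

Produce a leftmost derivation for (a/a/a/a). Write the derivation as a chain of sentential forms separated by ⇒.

S ⇒ L   [S ::= L]
L ⇒ (S)   [L ::= ( S )]
(S) ⇒ (S/L)   [S ::= S / L]
(S/L) ⇒ (S/L/L)   [S ::= S / L]
(S/L/L) ⇒ (S/L/L/L)   [S ::= S / L]
(S/L/L/L) ⇒ (L/L/L/L)   [S ::= L]
(L/L/L/L) ⇒ (a/L/L/L)   [L ::= a]
(a/L/L/L) ⇒ (a/a/L/L)   [L ::= a]
(a/a/L/L) ⇒ (a/a/a/L)   [L ::= a]
(a/a/a/L) ⇒ (a/a/a/a)   [L ::= a]

S ⇒ L ⇒ (S) ⇒ (S/L) ⇒ (S/L/L) ⇒ (S/L/L/L) ⇒ (L/L/L/L) ⇒ (a/L/L/L) ⇒ (a/a/L/L) ⇒ (a/a/a/L) ⇒ (a/a/a/a)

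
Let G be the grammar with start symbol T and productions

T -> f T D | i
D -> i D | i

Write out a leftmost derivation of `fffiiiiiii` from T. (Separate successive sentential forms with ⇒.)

T⇒fTD⇒ffTDD⇒fffTDDD⇒fffiDDD⇒fffiiDDD⇒fffiiiDDD⇒fffiiiiDD⇒fffiiiiiDD⇒fffiiiiiiD⇒fffiiiiiii

T ⇒ fTD   [T -> f T D]
fTD ⇒ ffTDD   [T -> f T D]
ffTDD ⇒ fffTDDD   [T -> f T D]
fffTDDD ⇒ fffiDDD   [T -> i]
fffiDDD ⇒ fffiiDDD   [D -> i D]
fffiiDDD ⇒ fffiiiDDD   [D -> i D]
fffiiiDDD ⇒ fffiiiiDD   [D -> i]
fffiiiiDD ⇒ fffiiiiiDD   [D -> i D]
fffiiiiiDD ⇒ fffiiiiiiD   [D -> i]
fffiiiiiiD ⇒ fffiiiiiii   [D -> i]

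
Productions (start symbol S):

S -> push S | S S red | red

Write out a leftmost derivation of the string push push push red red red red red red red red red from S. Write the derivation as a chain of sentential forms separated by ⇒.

S ⇒ push S ⇒ push push S ⇒ push push S S red ⇒ push push S S red S red ⇒ push push S S red S red S red ⇒ push push S S red S red S red S red ⇒ push push push S S red S red S red S red ⇒ push push push red S red S red S red S red ⇒ push push push red red red S red S red S red ⇒ push push push red red red red red S red S red ⇒ push push push red red red red red red red S red ⇒ push push push red red red red red red red red red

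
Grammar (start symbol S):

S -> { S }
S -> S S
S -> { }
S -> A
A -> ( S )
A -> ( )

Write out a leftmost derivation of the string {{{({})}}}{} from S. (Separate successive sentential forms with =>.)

S => SS   [S -> S S]
SS => {S}S   [S -> { S }]
{S}S => {{S}}S   [S -> { S }]
{{S}}S => {{{S}}}S   [S -> { S }]
{{{S}}}S => {{{A}}}S   [S -> A]
{{{A}}}S => {{{(S)}}}S   [A -> ( S )]
{{{(S)}}}S => {{{({})}}}S   [S -> { }]
{{{({})}}}S => {{{({})}}}{}   [S -> { }]

S => SS => {S}S => {{S}}S => {{{S}}}S => {{{A}}}S => {{{(S)}}}S => {{{({})}}}S => {{{({})}}}{}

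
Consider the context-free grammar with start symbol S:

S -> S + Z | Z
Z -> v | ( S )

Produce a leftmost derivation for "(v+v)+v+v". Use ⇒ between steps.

S ⇒ S+Z ⇒ S+Z+Z ⇒ Z+Z+Z ⇒ (S)+Z+Z ⇒ (S+Z)+Z+Z ⇒ (Z+Z)+Z+Z ⇒ (v+Z)+Z+Z ⇒ (v+v)+Z+Z ⇒ (v+v)+v+Z ⇒ (v+v)+v+v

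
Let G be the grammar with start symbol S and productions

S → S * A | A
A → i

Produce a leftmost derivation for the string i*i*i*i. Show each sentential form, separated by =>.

S=>S*A=>S*A*A=>S*A*A*A=>A*A*A*A=>i*A*A*A=>i*i*A*A=>i*i*i*A=>i*i*i*i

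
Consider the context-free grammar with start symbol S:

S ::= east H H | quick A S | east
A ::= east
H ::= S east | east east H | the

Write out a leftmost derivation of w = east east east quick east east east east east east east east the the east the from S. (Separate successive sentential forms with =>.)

S => east H H => east east east H H => east east east S east H => east east east quick A S east H => east east east quick east S east H => east east east quick east east H H east H => east east east quick east east east east H H east H => east east east quick east east east east east east H H east H => east east east quick east east east east east east east east H H east H => east east east quick east east east east east east east east the H east H => east east east quick east east east east east east east east the the east H => east east east quick east east east east east east east east the the east the

S => east H H   [S ::= east H H]
east H H => east east east H H   [H ::= east east H]
east east east H H => east east east S east H   [H ::= S east]
east east east S east H => east east east quick A S east H   [S ::= quick A S]
east east east quick A S east H => east east east quick east S east H   [A ::= east]
east east east quick east S east H => east east east quick east east H H east H   [S ::= east H H]
east east east quick east east H H east H => east east east quick east east east east H H east H   [H ::= east east H]
east east east quick east east east east H H east H => east east east quick east east east east east east H H east H   [H ::= east east H]
east east east quick east east east east east east H H east H => east east east quick east east east east east east east east H H east H   [H ::= east east H]
east east east quick east east east east east east east east H H east H => east east east quick east east east east east east east east the H east H   [H ::= the]
east east east quick east east east east east east east east the H east H => east east east quick east east east east east east east east the the east H   [H ::= the]
east east east quick east east east east east east east east the the east H => east east east quick east east east east east east east east the the east the   [H ::= the]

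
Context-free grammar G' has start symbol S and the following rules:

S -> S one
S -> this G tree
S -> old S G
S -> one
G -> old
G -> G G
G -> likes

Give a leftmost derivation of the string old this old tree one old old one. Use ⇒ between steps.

S ⇒ S one   [S -> S one]
S one ⇒ old S G one   [S -> old S G]
old S G one ⇒ old S one G one   [S -> S one]
old S one G one ⇒ old this G tree one G one   [S -> this G tree]
old this G tree one G one ⇒ old this old tree one G one   [G -> old]
old this old tree one G one ⇒ old this old tree one G G one   [G -> G G]
old this old tree one G G one ⇒ old this old tree one old G one   [G -> old]
old this old tree one old G one ⇒ old this old tree one old old one   [G -> old]

S ⇒ S one ⇒ old S G one ⇒ old S one G one ⇒ old this G tree one G one ⇒ old this old tree one G one ⇒ old this old tree one G G one ⇒ old this old tree one old G one ⇒ old this old tree one old old one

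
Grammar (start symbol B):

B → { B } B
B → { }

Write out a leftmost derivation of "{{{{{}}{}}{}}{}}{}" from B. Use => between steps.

B => {B}B   [B → { B } B]
{B}B => {{B}B}B   [B → { B } B]
{{B}B}B => {{{B}B}B}B   [B → { B } B]
{{{B}B}B}B => {{{{B}B}B}B}B   [B → { B } B]
{{{{B}B}B}B}B => {{{{{}}B}B}B}B   [B → { }]
{{{{{}}B}B}B}B => {{{{{}}{}}B}B}B   [B → { }]
{{{{{}}{}}B}B}B => {{{{{}}{}}{}}B}B   [B → { }]
{{{{{}}{}}{}}B}B => {{{{{}}{}}{}}{}}B   [B → { }]
{{{{{}}{}}{}}{}}B => {{{{{}}{}}{}}{}}{}   [B → { }]

B => {B}B => {{B}B}B => {{{B}B}B}B => {{{{B}B}B}B}B => {{{{{}}B}B}B}B => {{{{{}}{}}B}B}B => {{{{{}}{}}{}}B}B => {{{{{}}{}}{}}{}}B => {{{{{}}{}}{}}{}}{}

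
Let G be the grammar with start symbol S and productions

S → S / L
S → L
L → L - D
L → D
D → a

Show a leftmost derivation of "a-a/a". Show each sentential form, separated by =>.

S => S/L   [S → S / L]
S/L => L/L   [S → L]
L/L => L-D/L   [L → L - D]
L-D/L => D-D/L   [L → D]
D-D/L => a-D/L   [D → a]
a-D/L => a-a/L   [D → a]
a-a/L => a-a/D   [L → D]
a-a/D => a-a/a   [D → a]

S=>S/L=>L/L=>L-D/L=>D-D/L=>a-D/L=>a-a/L=>a-a/D=>a-a/a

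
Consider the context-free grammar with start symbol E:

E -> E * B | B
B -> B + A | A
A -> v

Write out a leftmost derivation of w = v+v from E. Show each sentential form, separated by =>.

E => B => B+A => A+A => v+A => v+v

E => B   [E -> B]
B => B+A   [B -> B + A]
B+A => A+A   [B -> A]
A+A => v+A   [A -> v]
v+A => v+v   [A -> v]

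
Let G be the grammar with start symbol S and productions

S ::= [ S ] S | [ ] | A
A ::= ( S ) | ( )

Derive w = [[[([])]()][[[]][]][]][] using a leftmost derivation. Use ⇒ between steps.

S ⇒ [S]S   [S ::= [ S ] S]
[S]S ⇒ [[S]S]S   [S ::= [ S ] S]
[[S]S]S ⇒ [[[S]S]S]S   [S ::= [ S ] S]
[[[S]S]S]S ⇒ [[[A]S]S]S   [S ::= A]
[[[A]S]S]S ⇒ [[[(S)]S]S]S   [A ::= ( S )]
[[[(S)]S]S]S ⇒ [[[([])]S]S]S   [S ::= [ ]]
[[[([])]S]S]S ⇒ [[[([])]A]S]S   [S ::= A]
[[[([])]A]S]S ⇒ [[[([])]()]S]S   [A ::= ( )]
[[[([])]()]S]S ⇒ [[[([])]()][S]S]S   [S ::= [ S ] S]
[[[([])]()][S]S]S ⇒ [[[([])]()][[S]S]S]S   [S ::= [ S ] S]
[[[([])]()][[S]S]S]S ⇒ [[[([])]()][[[]]S]S]S   [S ::= [ ]]
[[[([])]()][[[]]S]S]S ⇒ [[[([])]()][[[]][]]S]S   [S ::= [ ]]
[[[([])]()][[[]][]]S]S ⇒ [[[([])]()][[[]][]][]]S   [S ::= [ ]]
[[[([])]()][[[]][]][]]S ⇒ [[[([])]()][[[]][]][]][]   [S ::= [ ]]

S ⇒ [S]S ⇒ [[S]S]S ⇒ [[[S]S]S]S ⇒ [[[A]S]S]S ⇒ [[[(S)]S]S]S ⇒ [[[([])]S]S]S ⇒ [[[([])]A]S]S ⇒ [[[([])]()]S]S ⇒ [[[([])]()][S]S]S ⇒ [[[([])]()][[S]S]S]S ⇒ [[[([])]()][[[]]S]S]S ⇒ [[[([])]()][[[]][]]S]S ⇒ [[[([])]()][[[]][]][]]S ⇒ [[[([])]()][[[]][]][]][]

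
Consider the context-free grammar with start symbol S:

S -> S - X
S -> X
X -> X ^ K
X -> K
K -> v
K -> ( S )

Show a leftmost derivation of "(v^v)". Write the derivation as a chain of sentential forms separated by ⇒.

S ⇒ X ⇒ K ⇒ (S) ⇒ (X) ⇒ (X^K) ⇒ (K^K) ⇒ (v^K) ⇒ (v^v)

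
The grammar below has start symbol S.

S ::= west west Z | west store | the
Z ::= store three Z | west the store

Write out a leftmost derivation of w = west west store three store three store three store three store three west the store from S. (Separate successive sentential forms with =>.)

S => west west Z => west west store three Z => west west store three store three Z => west west store three store three store three Z => west west store three store three store three store three Z => west west store three store three store three store three store three Z => west west store three store three store three store three store three west the store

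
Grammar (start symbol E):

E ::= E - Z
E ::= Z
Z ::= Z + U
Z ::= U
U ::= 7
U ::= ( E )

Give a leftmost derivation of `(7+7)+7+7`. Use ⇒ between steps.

E ⇒ Z ⇒ Z+U ⇒ Z+U+U ⇒ U+U+U ⇒ (E)+U+U ⇒ (Z)+U+U ⇒ (Z+U)+U+U ⇒ (U+U)+U+U ⇒ (7+U)+U+U ⇒ (7+7)+U+U ⇒ (7+7)+7+U ⇒ (7+7)+7+7

E ⇒ Z   [E ::= Z]
Z ⇒ Z+U   [Z ::= Z + U]
Z+U ⇒ Z+U+U   [Z ::= Z + U]
Z+U+U ⇒ U+U+U   [Z ::= U]
U+U+U ⇒ (E)+U+U   [U ::= ( E )]
(E)+U+U ⇒ (Z)+U+U   [E ::= Z]
(Z)+U+U ⇒ (Z+U)+U+U   [Z ::= Z + U]
(Z+U)+U+U ⇒ (U+U)+U+U   [Z ::= U]
(U+U)+U+U ⇒ (7+U)+U+U   [U ::= 7]
(7+U)+U+U ⇒ (7+7)+U+U   [U ::= 7]
(7+7)+U+U ⇒ (7+7)+7+U   [U ::= 7]
(7+7)+7+U ⇒ (7+7)+7+7   [U ::= 7]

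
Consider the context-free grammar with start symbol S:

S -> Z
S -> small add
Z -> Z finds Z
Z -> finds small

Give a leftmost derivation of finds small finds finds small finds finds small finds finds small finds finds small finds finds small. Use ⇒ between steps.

S ⇒ Z ⇒ Z finds Z ⇒ finds small finds Z ⇒ finds small finds Z finds Z ⇒ finds small finds Z finds Z finds Z ⇒ finds small finds Z finds Z finds Z finds Z ⇒ finds small finds Z finds Z finds Z finds Z finds Z ⇒ finds small finds finds small finds Z finds Z finds Z finds Z ⇒ finds small finds finds small finds finds small finds Z finds Z finds Z ⇒ finds small finds finds small finds finds small finds finds small finds Z finds Z ⇒ finds small finds finds small finds finds small finds finds small finds finds small finds Z ⇒ finds small finds finds small finds finds small finds finds small finds finds small finds finds small

S ⇒ Z   [S -> Z]
Z ⇒ Z finds Z   [Z -> Z finds Z]
Z finds Z ⇒ finds small finds Z   [Z -> finds small]
finds small finds Z ⇒ finds small finds Z finds Z   [Z -> Z finds Z]
finds small finds Z finds Z ⇒ finds small finds Z finds Z finds Z   [Z -> Z finds Z]
finds small finds Z finds Z finds Z ⇒ finds small finds Z finds Z finds Z finds Z   [Z -> Z finds Z]
finds small finds Z finds Z finds Z finds Z ⇒ finds small finds Z finds Z finds Z finds Z finds Z   [Z -> Z finds Z]
finds small finds Z finds Z finds Z finds Z finds Z ⇒ finds small finds finds small finds Z finds Z finds Z finds Z   [Z -> finds small]
finds small finds finds small finds Z finds Z finds Z finds Z ⇒ finds small finds finds small finds finds small finds Z finds Z finds Z   [Z -> finds small]
finds small finds finds small finds finds small finds Z finds Z finds Z ⇒ finds small finds finds small finds finds small finds finds small finds Z finds Z   [Z -> finds small]
finds small finds finds small finds finds small finds finds small finds Z finds Z ⇒ finds small finds finds small finds finds small finds finds small finds finds small finds Z   [Z -> finds small]
finds small finds finds small finds finds small finds finds small finds finds small finds Z ⇒ finds small finds finds small finds finds small finds finds small finds finds small finds finds small   [Z -> finds small]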